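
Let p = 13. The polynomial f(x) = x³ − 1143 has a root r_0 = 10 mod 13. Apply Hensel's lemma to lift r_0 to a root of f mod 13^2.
r_1 = 153 (mod 169)

Hensel: r_{i+1} = r_i − f(r_i)/f′(r_i) mod 13^{i+2}, where f′(x) = 3x². Iterate:
  r_0 = 10 (mod 13)
  r_1 = 153 (mod 169)
Final: r = 153 with f(r) ≡ 0 mod 13^2.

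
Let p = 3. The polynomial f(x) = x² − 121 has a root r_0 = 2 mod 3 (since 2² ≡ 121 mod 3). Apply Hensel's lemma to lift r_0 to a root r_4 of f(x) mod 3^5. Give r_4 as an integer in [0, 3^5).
r_4 = 11 (mod 243)

Hensel's recurrence: r_{i+1} = r_i − f(r_i)·(f′(r_i))^{-1} mod 3^{i+2}, with f′(x) = 2x. Iterate:
  r_0 = 2 (mod 3)
  r_1 = 2 (mod 9)
  r_2 = 11 (mod 27)
  r_3 = 11 (mod 81)
  r_4 = 11 (mod 243)
Final: r_4 = 11, and one checks f(r_4) ≡ 0 mod 3^5.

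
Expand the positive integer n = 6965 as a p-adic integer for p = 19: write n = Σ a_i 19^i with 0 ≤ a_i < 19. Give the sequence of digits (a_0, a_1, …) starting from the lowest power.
(a_0, a_1, …) = (11, 5, 0, 1)

Repeated division by 19 gives the digits low-to-high: 6965 = 11 + 5·19^1 + 1·19^3. Digit sequence: (11, 5, 0, 1).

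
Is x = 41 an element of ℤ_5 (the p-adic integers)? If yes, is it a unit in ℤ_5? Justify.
x ∈ ℤ_5^× (unit); v_5(x) = 0

ℤ_5 = {x ∈ ℚ_5 : v_5(x) ≥ 0} and ℤ_5^× = {x ∈ ℤ_5 : v_5(x) = 0}. Here v_5(41) = v_5(num) − v_5(den) = 0; compare against these criteria.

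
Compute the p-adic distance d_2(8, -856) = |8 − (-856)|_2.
d_2(8, -856) = 1/32

Step 1 — x − y = 8 − (-856) = 864. Step 2 — v_2(864) = 5 (factor: 864 = (2^5 · 27); the sign does not affect v_p). Step 3 — |x − y|_2 = 2^{-5} = 1/32.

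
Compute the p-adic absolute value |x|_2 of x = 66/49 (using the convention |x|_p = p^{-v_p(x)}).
|66/49|_2 = 1/2

Step 1 — compute v_2(x) by factoring powers of 2 out of the numerator and denominator: v_2(66/49) = 1. Step 2 — apply |x|_p = p^{-v_p(x)} = 2^{-1} = 1/2.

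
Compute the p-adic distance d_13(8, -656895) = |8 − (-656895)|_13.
d_13(8, -656895) = 1/28561

Step 1 — x − y = 8 − (-656895) = 656903. Step 2 — v_13(656903) = 4 (factor: 656903 = (13^4 · 23); the sign does not affect v_p). Step 3 — |x − y|_13 = 13^{-4} = 1/28561.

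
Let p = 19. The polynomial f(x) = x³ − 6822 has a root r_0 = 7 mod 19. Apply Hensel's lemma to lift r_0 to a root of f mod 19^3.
r_2 = 3332 (mod 6859)

Hensel: r_{i+1} = r_i − f(r_i)/f′(r_i) mod 19^{i+2}, where f′(x) = 3x². Iterate:
  r_0 = 7 (mod 19)
  r_1 = 83 (mod 361)
  r_2 = 3332 (mod 6859)
Final: r = 3332 with f(r) ≡ 0 mod 19^3.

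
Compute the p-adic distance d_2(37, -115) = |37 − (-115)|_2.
d_2(37, -115) = 1/8

Step 1 — x − y = 37 − (-115) = 152. Step 2 — v_2(152) = 3 (factor: 152 = (2^3 · 19); the sign does not affect v_p). Step 3 — |x − y|_2 = 2^{-3} = 1/8.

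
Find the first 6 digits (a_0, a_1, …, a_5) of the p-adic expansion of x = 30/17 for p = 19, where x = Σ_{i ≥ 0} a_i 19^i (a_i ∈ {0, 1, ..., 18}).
(a_0, …, a_5) = (4, 1, 10, 14, 16, 17)

v_19(30/17) = 0 (numerator and denominator both coprime to 19), so x ∈ ℤ_19^×. Compute digits iteratively via a_i = x_i mod 19, x_{i+1} = (x_i − a_i)/19, with x_0 = x:
  x_0 = 30/17;  a_0 = 4;  x_1 = (x_0 − 4)/19 = -2/17
  x_1 = -2/17;  a_1 = 1;  x_2 = (x_1 − 1)/19 = -1/17
  x_2 = -1/17;  a_2 = 10;  x_3 = (x_2 − 10)/19 = -9/17
  x_3 = -9/17;  a_3 = 14;  x_4 = (x_3 − 14)/19 = -13/17
  x_4 = -13/17;  a_4 = 16;  x_5 = (x_4 − 16)/19 = -15/17
  x_5 = -15/17;  a_5 = 17;  x_6 = (x_5 − 17)/19 = -16/17
Digits: (4, 1, 10, 14, 16, 17).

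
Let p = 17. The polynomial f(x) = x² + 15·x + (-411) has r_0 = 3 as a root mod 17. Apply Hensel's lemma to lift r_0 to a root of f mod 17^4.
r_3 = 6089 (mod 83521)

Hensel: r_{i+1} = r_i − f(r_i)·(f′(r_i))^{-1} mod 17^{i+2}, f′(x) = 2x + 15. Iterate:
  r_0 = 3 (mod 17)
  r_1 = 20 (mod 289)
  r_2 = 1176 (mod 4913)
  r_3 = 6089 (mod 83521)
Final: r = 6089 satisfies f(r) ≡ 0 mod 17^4.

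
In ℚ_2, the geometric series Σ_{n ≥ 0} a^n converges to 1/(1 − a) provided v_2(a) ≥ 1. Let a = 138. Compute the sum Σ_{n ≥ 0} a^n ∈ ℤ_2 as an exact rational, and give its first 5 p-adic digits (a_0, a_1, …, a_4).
Σ a^n = 1/(1 − a) = -1/137;  first 5 digits = (1, 1, 1, 0, 0)

v_2(a) = 1 ≥ 1, so the series converges in ℤ_2 to 1/(1 − a) = 1/(1 − 138) = -1/137. Expand this rational in ℤ_2: compute digits iteratively via d_i = x_i mod 2, x_{i+1} = (x_i − d_i)/2. The first 5 digits are (1, 1, 1, 0, 0).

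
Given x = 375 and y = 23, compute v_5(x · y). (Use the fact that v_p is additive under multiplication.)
v_5(8625) = 3

v_p(x) = 3 (factor: 375 = 5^3 · 3); v_p(y) = 0 (factor: 23 = 5^0 · 23). Additivity: v_p(xy) = v_p(x) + v_p(y) = 3 + 0 = 3. (Direct check: xy = 8625 = 5^3 · (69).)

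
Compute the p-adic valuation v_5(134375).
v_5(134375) = 5

v_5(n) is the largest exponent k such that 5^k divides n. Factor out: 134375 = 5^5 · 43. (Sign doesn't affect v_p.) So v_5(134375) = 5.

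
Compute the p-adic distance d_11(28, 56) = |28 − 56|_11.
d_11(28, 56) = 1

Step 1 — x − y = 28 − 56 = -28. Step 2 — v_11(-28) = 0 (factor: -28 = −(11^0 · 28); the sign does not affect v_p). Step 3 — |x − y|_11 = 11^{0} = 1.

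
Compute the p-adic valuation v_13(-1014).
v_13(-1014) = 2

v_13(n) is the largest exponent k such that 13^k divides n. Factor out: -1014 = -13^2 · 6. (Sign doesn't affect v_p.) So v_13(-1014) = 2.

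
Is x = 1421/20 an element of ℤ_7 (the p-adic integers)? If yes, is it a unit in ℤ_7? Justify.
x ∈ ℤ_7 but not a unit; v_7(x) = 2 > 0

ℤ_7 = {x ∈ ℚ_7 : v_7(x) ≥ 0} and ℤ_7^× = {x ∈ ℤ_7 : v_7(x) = 0}. Here v_7(1421/20) = v_7(num) − v_7(den) = 2; compare against these criteria.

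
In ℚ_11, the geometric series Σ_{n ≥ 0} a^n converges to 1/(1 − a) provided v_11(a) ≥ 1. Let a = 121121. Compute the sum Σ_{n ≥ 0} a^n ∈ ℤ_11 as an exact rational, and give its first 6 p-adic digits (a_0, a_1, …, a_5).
Σ a^n = 1/(1 − a) = -1/121120;  first 6 digits = (1, 0, 0, 3, 8, 0)

v_11(a) = 3 ≥ 1, so the series converges in ℤ_11 to 1/(1 − a) = 1/(1 − 121121) = -1/121120. Expand this rational in ℤ_11: compute digits iteratively via d_i = x_i mod 11, x_{i+1} = (x_i − d_i)/11. The first 6 digits are (1, 0, 0, 3, 8, 0).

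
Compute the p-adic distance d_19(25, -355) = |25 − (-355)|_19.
d_19(25, -355) = 1/19

Step 1 — x − y = 25 − (-355) = 380. Step 2 — v_19(380) = 1 (factor: 380 = (19^1 · 20); the sign does not affect v_p). Step 3 — |x − y|_19 = 19^{-1} = 1/19.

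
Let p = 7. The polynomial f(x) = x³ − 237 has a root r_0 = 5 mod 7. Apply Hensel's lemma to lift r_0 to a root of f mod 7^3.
r_2 = 47 (mod 343)

Hensel: r_{i+1} = r_i − f(r_i)/f′(r_i) mod 7^{i+2}, where f′(x) = 3x². Iterate:
  r_0 = 5 (mod 7)
  r_1 = 47 (mod 49)
  r_2 = 47 (mod 343)
Final: r = 47 with f(r) ≡ 0 mod 7^3.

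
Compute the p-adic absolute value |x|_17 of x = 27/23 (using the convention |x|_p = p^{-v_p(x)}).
|27/23|_17 = 1

Step 1 — compute v_17(x) by factoring powers of 17 out of the numerator and denominator: v_17(27/23) = 0. Step 2 — apply |x|_p = p^{-v_p(x)} = 17^{0} = 1.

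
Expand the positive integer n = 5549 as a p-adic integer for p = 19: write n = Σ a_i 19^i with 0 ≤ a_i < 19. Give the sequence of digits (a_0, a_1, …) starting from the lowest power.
(a_0, a_1, …) = (1, 7, 15)

Repeated division by 19 gives the digits low-to-high: 5549 = 1 + 7·19^1 + 15·19^2. Digit sequence: (1, 7, 15).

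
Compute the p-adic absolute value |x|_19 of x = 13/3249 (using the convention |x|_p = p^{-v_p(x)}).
|13/3249|_19 = 361

Step 1 — compute v_19(x) by factoring powers of 19 out of the numerator and denominator: v_19(13/3249) = -2. Step 2 — apply |x|_p = p^{-v_p(x)} = 19^{2} = 361.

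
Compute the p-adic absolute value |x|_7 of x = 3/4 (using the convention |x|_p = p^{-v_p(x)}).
|3/4|_7 = 1

Step 1 — compute v_7(x) by factoring powers of 7 out of the numerator and denominator: v_7(3/4) = 0. Step 2 — apply |x|_p = p^{-v_p(x)} = 7^{0} = 1.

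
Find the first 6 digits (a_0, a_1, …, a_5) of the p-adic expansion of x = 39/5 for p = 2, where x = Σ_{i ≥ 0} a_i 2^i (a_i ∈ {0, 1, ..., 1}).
(a_0, …, a_5) = (1, 1, 0, 1, 1, 1)

v_2(39/5) = 0 (numerator and denominator both coprime to 2), so x ∈ ℤ_2^×. Compute digits iteratively via a_i = x_i mod 2, x_{i+1} = (x_i − a_i)/2, with x_0 = x:
  x_0 = 39/5;  a_0 = 1;  x_1 = (x_0 − 1)/2 = 17/5
  x_1 = 17/5;  a_1 = 1;  x_2 = (x_1 − 1)/2 = 6/5
  x_2 = 6/5;  a_2 = 0;  x_3 = (x_2 − 0)/2 = 3/5
  x_3 = 3/5;  a_3 = 1;  x_4 = (x_3 − 1)/2 = -1/5
  x_4 = -1/5;  a_4 = 1;  x_5 = (x_4 − 1)/2 = -3/5
  x_5 = -3/5;  a_5 = 1;  x_6 = (x_5 − 1)/2 = -4/5
Digits: (1, 1, 0, 1, 1, 1).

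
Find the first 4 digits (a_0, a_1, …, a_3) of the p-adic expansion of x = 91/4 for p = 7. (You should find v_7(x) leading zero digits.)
(a_0, …, a_3) = (0, 5, 5, 1)

v_7(91/4) = 1, so a_0 = ... = a_0 = 0. Factor out: x = 7^1 · u with u = 13/4 a unit in ℤ_7. Expand u iteratively via a_{v+i} = u_i mod 7, u_{i+1} = (u_i − a_{v+i})/7:
  u_0 = 13/4;  a_1 = 5;  u_1 = (u_0 − 5)/7 = -1/4
  u_1 = -1/4;  a_2 = 5;  u_2 = (u_1 − 5)/7 = -3/4
  u_2 = -3/4;  a_3 = 1;  u_3 = (u_2 − 1)/7 = -1/4
Digits: (0, 5, 5, 1).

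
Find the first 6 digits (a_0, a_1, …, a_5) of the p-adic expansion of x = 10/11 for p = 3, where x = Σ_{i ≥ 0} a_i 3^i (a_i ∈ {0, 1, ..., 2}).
(a_0, …, a_5) = (2, 1, 2, 0, 0, 1)

v_3(10/11) = 0 (numerator and denominator both coprime to 3), so x ∈ ℤ_3^×. Compute digits iteratively via a_i = x_i mod 3, x_{i+1} = (x_i − a_i)/3, with x_0 = x:
  x_0 = 10/11;  a_0 = 2;  x_1 = (x_0 − 2)/3 = -4/11
  x_1 = -4/11;  a_1 = 1;  x_2 = (x_1 − 1)/3 = -5/11
  x_2 = -5/11;  a_2 = 2;  x_3 = (x_2 − 2)/3 = -9/11
  x_3 = -9/11;  a_3 = 0;  x_4 = (x_3 − 0)/3 = -3/11
  x_4 = -3/11;  a_4 = 0;  x_5 = (x_4 − 0)/3 = -1/11
  x_5 = -1/11;  a_5 = 1;  x_6 = (x_5 − 1)/3 = -4/11
Digits: (2, 1, 2, 0, 0, 1).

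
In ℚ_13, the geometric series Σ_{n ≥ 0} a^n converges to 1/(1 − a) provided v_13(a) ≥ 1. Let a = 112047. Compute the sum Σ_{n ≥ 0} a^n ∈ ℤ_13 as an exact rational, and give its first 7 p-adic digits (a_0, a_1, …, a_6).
Σ a^n = 1/(1 − a) = -1/112046;  first 7 digits = (1, 0, 0, 12, 3, 0, 1)

v_13(a) = 3 ≥ 1, so the series converges in ℤ_13 to 1/(1 − a) = 1/(1 − 112047) = -1/112046. Expand this rational in ℤ_13: compute digits iteratively via d_i = x_i mod 13, x_{i+1} = (x_i − d_i)/13. The first 7 digits are (1, 0, 0, 12, 3, 0, 1).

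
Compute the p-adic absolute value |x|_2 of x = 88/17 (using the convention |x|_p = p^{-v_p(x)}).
|88/17|_2 = 1/8

Step 1 — compute v_2(x) by factoring powers of 2 out of the numerator and denominator: v_2(88/17) = 3. Step 2 — apply |x|_p = p^{-v_p(x)} = 2^{-3} = 1/8.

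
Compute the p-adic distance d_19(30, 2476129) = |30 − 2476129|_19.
d_19(30, 2476129) = 1/2476099

Step 1 — x − y = 30 − 2476129 = -2476099. Step 2 — v_19(-2476099) = 5 (factor: -2476099 = −(19^5 · 1); the sign does not affect v_p). Step 3 — |x − y|_19 = 19^{-5} = 1/2476099.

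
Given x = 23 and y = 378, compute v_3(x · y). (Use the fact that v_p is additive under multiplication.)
v_3(8694) = 3

v_p(x) = 0 (factor: 23 = 3^0 · 23); v_p(y) = 3 (factor: 378 = 3^3 · 14). Additivity: v_p(xy) = v_p(x) + v_p(y) = 0 + 3 = 3. (Direct check: xy = 8694 = 3^3 · (322).)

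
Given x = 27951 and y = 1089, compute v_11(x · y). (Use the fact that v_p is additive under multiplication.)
v_11(30438639) = 5

v_p(x) = 3 (factor: 27951 = 11^3 · 21); v_p(y) = 2 (factor: 1089 = 11^2 · 9). Additivity: v_p(xy) = v_p(x) + v_p(y) = 3 + 2 = 5. (Direct check: xy = 30438639 = 11^5 · (189).)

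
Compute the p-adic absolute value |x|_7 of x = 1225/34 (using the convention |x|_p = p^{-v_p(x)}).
|1225/34|_7 = 1/49

Step 1 — compute v_7(x) by factoring powers of 7 out of the numerator and denominator: v_7(1225/34) = 2. Step 2 — apply |x|_p = p^{-v_p(x)} = 7^{-2} = 1/49.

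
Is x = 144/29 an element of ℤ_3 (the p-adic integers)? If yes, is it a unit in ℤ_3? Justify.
x ∈ ℤ_3 but not a unit; v_3(x) = 2 > 0

ℤ_3 = {x ∈ ℚ_3 : v_3(x) ≥ 0} and ℤ_3^× = {x ∈ ℤ_3 : v_3(x) = 0}. Here v_3(144/29) = v_3(num) − v_3(den) = 2; compare against these criteria.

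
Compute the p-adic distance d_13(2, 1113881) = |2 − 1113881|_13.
d_13(2, 1113881) = 1/371293

Step 1 — x − y = 2 − 1113881 = -1113879. Step 2 — v_13(-1113879) = 5 (factor: -1113879 = −(13^5 · 3); the sign does not affect v_p). Step 3 — |x − y|_13 = 13^{-5} = 1/371293.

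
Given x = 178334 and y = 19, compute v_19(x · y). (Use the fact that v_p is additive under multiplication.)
v_19(3388346) = 4

v_p(x) = 3 (factor: 178334 = 19^3 · 26); v_p(y) = 1 (factor: 19 = 19^1 · 1). Additivity: v_p(xy) = v_p(x) + v_p(y) = 3 + 1 = 4. (Direct check: xy = 3388346 = 19^4 · (26).)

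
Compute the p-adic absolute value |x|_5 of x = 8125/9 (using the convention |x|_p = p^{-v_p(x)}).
|8125/9|_5 = 1/625

Step 1 — compute v_5(x) by factoring powers of 5 out of the numerator and denominator: v_5(8125/9) = 4. Step 2 — apply |x|_p = p^{-v_p(x)} = 5^{-4} = 1/625.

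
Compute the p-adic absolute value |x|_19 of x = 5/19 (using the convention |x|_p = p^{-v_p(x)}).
|5/19|_19 = 19

Step 1 — compute v_19(x) by factoring powers of 19 out of the numerator and denominator: v_19(5/19) = -1. Step 2 — apply |x|_p = p^{-v_p(x)} = 19^{1} = 19.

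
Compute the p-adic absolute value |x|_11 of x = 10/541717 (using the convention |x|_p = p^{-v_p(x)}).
|10/541717|_11 = 14641

Step 1 — compute v_11(x) by factoring powers of 11 out of the numerator and denominator: v_11(10/541717) = -4. Step 2 — apply |x|_p = p^{-v_p(x)} = 11^{4} = 14641.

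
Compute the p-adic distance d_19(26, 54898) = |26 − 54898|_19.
d_19(26, 54898) = 1/6859

Step 1 — x − y = 26 − 54898 = -54872. Step 2 — v_19(-54872) = 3 (factor: -54872 = −(19^3 · 8); the sign does not affect v_p). Step 3 — |x − y|_19 = 19^{-3} = 1/6859.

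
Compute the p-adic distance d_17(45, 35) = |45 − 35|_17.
d_17(45, 35) = 1

Step 1 — x − y = 45 − 35 = 10. Step 2 — v_17(10) = 0 (factor: 10 = (17^0 · 10); the sign does not affect v_p). Step 3 — |x − y|_17 = 17^{0} = 1.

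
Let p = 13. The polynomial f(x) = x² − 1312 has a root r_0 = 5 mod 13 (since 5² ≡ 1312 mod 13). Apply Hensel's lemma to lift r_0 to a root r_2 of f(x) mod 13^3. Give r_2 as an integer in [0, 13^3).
r_2 = 1942 (mod 2197)

Hensel's recurrence: r_{i+1} = r_i − f(r_i)·(f′(r_i))^{-1} mod 13^{i+2}, with f′(x) = 2x. Iterate:
  r_0 = 5 (mod 13)
  r_1 = 83 (mod 169)
  r_2 = 1942 (mod 2197)
Final: r_2 = 1942, and one checks f(r_2) ≡ 0 mod 13^3.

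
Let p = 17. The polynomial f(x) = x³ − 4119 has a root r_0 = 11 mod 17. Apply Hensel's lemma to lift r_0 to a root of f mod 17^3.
r_2 = 3173 (mod 4913)

Hensel: r_{i+1} = r_i − f(r_i)/f′(r_i) mod 17^{i+2}, where f′(x) = 3x². Iterate:
  r_0 = 11 (mod 17)
  r_1 = 283 (mod 289)
  r_2 = 3173 (mod 4913)
Final: r = 3173 with f(r) ≡ 0 mod 17^3.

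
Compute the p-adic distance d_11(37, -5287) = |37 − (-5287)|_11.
d_11(37, -5287) = 1/1331

Step 1 — x − y = 37 − (-5287) = 5324. Step 2 — v_11(5324) = 3 (factor: 5324 = (11^3 · 4); the sign does not affect v_p). Step 3 — |x − y|_11 = 11^{-3} = 1/1331.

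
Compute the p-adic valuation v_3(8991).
v_3(8991) = 5

v_3(n) is the largest exponent k such that 3^k divides n. Factor out: 8991 = 3^5 · 37. (Sign doesn't affect v_p.) So v_3(8991) = 5.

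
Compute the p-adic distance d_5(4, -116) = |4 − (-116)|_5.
d_5(4, -116) = 1/5

Step 1 — x − y = 4 − (-116) = 120. Step 2 — v_5(120) = 1 (factor: 120 = (5^1 · 24); the sign does not affect v_p). Step 3 — |x − y|_5 = 5^{-1} = 1/5.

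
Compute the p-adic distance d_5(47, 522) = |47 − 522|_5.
d_5(47, 522) = 1/25

Step 1 — x − y = 47 − 522 = -475. Step 2 — v_5(-475) = 2 (factor: -475 = −(5^2 · 19); the sign does not affect v_p). Step 3 — |x − y|_5 = 5^{-2} = 1/25.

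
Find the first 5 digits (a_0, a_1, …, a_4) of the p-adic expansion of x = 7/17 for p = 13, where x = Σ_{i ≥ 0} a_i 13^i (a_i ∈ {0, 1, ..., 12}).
(a_0, …, a_4) = (5, 5, 8, 7, 4)

v_13(7/17) = 0 (numerator and denominator both coprime to 13), so x ∈ ℤ_13^×. Compute digits iteratively via a_i = x_i mod 13, x_{i+1} = (x_i − a_i)/13, with x_0 = x:
  x_0 = 7/17;  a_0 = 5;  x_1 = (x_0 − 5)/13 = -6/17
  x_1 = -6/17;  a_1 = 5;  x_2 = (x_1 − 5)/13 = -7/17
  x_2 = -7/17;  a_2 = 8;  x_3 = (x_2 − 8)/13 = -11/17
  x_3 = -11/17;  a_3 = 7;  x_4 = (x_3 − 7)/13 = -10/17
  x_4 = -10/17;  a_4 = 4;  x_5 = (x_4 − 4)/13 = -6/17
Digits: (5, 5, 8, 7, 4).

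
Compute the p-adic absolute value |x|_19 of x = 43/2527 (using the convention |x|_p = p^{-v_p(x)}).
|43/2527|_19 = 361

Step 1 — compute v_19(x) by factoring powers of 19 out of the numerator and denominator: v_19(43/2527) = -2. Step 2 — apply |x|_p = p^{-v_p(x)} = 19^{2} = 361.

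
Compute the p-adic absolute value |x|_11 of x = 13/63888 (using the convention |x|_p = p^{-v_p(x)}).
|13/63888|_11 = 1331

Step 1 — compute v_11(x) by factoring powers of 11 out of the numerator and denominator: v_11(13/63888) = -3. Step 2 — apply |x|_p = p^{-v_p(x)} = 11^{3} = 1331.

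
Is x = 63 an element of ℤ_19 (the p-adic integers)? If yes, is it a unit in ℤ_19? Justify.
x ∈ ℤ_19^× (unit); v_19(x) = 0

ℤ_19 = {x ∈ ℚ_19 : v_19(x) ≥ 0} and ℤ_19^× = {x ∈ ℤ_19 : v_19(x) = 0}. Here v_19(63) = v_19(num) − v_19(den) = 0; compare against these criteria.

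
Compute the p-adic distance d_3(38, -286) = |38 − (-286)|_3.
d_3(38, -286) = 1/81

Step 1 — x − y = 38 − (-286) = 324. Step 2 — v_3(324) = 4 (factor: 324 = (3^4 · 4); the sign does not affect v_p). Step 3 — |x − y|_3 = 3^{-4} = 1/81.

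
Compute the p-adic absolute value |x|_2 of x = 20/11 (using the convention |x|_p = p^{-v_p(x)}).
|20/11|_2 = 1/4

Step 1 — compute v_2(x) by factoring powers of 2 out of the numerator and denominator: v_2(20/11) = 2. Step 2 — apply |x|_p = p^{-v_p(x)} = 2^{-2} = 1/4.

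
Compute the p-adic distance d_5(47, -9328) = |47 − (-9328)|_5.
d_5(47, -9328) = 1/3125

Step 1 — x − y = 47 − (-9328) = 9375. Step 2 — v_5(9375) = 5 (factor: 9375 = (5^5 · 3); the sign does not affect v_p). Step 3 — |x − y|_5 = 5^{-5} = 1/3125.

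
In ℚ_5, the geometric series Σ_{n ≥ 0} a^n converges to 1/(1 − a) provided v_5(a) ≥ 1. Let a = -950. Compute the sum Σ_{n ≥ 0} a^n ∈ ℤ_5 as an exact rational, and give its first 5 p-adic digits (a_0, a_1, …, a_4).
Σ a^n = 1/(1 − a) = 1/951;  first 5 digits = (1, 0, 2, 2, 2)

v_5(a) = 2 ≥ 1, so the series converges in ℤ_5 to 1/(1 − a) = 1/(1 − (-950)) = 1/951. Expand this rational in ℤ_5: compute digits iteratively via d_i = x_i mod 5, x_{i+1} = (x_i − d_i)/5. The first 5 digits are (1, 0, 2, 2, 2).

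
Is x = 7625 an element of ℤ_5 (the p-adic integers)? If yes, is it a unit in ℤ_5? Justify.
x ∈ ℤ_5 but not a unit; v_5(x) = 3 > 0

ℤ_5 = {x ∈ ℚ_5 : v_5(x) ≥ 0} and ℤ_5^× = {x ∈ ℤ_5 : v_5(x) = 0}. Here v_5(7625) = v_5(num) − v_5(den) = 3; compare against these criteria.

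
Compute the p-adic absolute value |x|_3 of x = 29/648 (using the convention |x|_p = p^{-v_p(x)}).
|29/648|_3 = 81

Step 1 — compute v_3(x) by factoring powers of 3 out of the numerator and denominator: v_3(29/648) = -4. Step 2 — apply |x|_p = p^{-v_p(x)} = 3^{4} = 81.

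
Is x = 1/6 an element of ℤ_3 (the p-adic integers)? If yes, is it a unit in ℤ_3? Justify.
x ∉ ℤ_3 (v_3(x) = -1 < 0)

ℤ_3 = {x ∈ ℚ_3 : v_3(x) ≥ 0} and ℤ_3^× = {x ∈ ℤ_3 : v_3(x) = 0}. Here v_3(1/6) = v_3(num) − v_3(den) = -1; compare against these criteria.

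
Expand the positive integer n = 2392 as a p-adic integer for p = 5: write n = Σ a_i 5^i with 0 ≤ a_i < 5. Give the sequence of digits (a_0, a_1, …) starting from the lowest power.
(a_0, a_1, …) = (2, 3, 0, 4, 3)

Repeated division by 5 gives the digits low-to-high: 2392 = 2 + 3·5^1 + 4·5^3 + 3·5^4. Digit sequence: (2, 3, 0, 4, 3).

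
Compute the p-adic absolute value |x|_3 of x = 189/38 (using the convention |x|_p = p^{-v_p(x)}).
|189/38|_3 = 1/27

Step 1 — compute v_3(x) by factoring powers of 3 out of the numerator and denominator: v_3(189/38) = 3. Step 2 — apply |x|_p = p^{-v_p(x)} = 3^{-3} = 1/27.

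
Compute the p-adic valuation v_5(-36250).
v_5(-36250) = 4

v_5(n) is the largest exponent k such that 5^k divides n. Factor out: -36250 = -5^4 · 58. (Sign doesn't affect v_p.) So v_5(-36250) = 4.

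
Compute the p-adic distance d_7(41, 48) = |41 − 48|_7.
d_7(41, 48) = 1/7

Step 1 — x − y = 41 − 48 = -7. Step 2 — v_7(-7) = 1 (factor: -7 = −(7^1 · 1); the sign does not affect v_p). Step 3 — |x − y|_7 = 7^{-1} = 1/7.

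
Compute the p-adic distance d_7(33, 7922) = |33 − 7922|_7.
d_7(33, 7922) = 1/343

Step 1 — x − y = 33 − 7922 = -7889. Step 2 — v_7(-7889) = 3 (factor: -7889 = −(7^3 · 23); the sign does not affect v_p). Step 3 — |x − y|_7 = 7^{-3} = 1/343.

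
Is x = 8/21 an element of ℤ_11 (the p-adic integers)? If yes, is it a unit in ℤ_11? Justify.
x ∈ ℤ_11^× (unit); v_11(x) = 0

ℤ_11 = {x ∈ ℚ_11 : v_11(x) ≥ 0} and ℤ_11^× = {x ∈ ℤ_11 : v_11(x) = 0}. Here v_11(8/21) = v_11(num) − v_11(den) = 0; compare against these criteria.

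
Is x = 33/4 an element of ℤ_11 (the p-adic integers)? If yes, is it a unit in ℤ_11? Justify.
x ∈ ℤ_11 but not a unit; v_11(x) = 1 > 0

ℤ_11 = {x ∈ ℚ_11 : v_11(x) ≥ 0} and ℤ_11^× = {x ∈ ℤ_11 : v_11(x) = 0}. Here v_11(33/4) = v_11(num) − v_11(den) = 1; compare against these criteria.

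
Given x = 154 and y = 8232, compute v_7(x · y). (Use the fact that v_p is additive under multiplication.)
v_7(1267728) = 4

v_p(x) = 1 (factor: 154 = 7^1 · 22); v_p(y) = 3 (factor: 8232 = 7^3 · 24). Additivity: v_p(xy) = v_p(x) + v_p(y) = 1 + 3 = 4. (Direct check: xy = 1267728 = 7^4 · (528).)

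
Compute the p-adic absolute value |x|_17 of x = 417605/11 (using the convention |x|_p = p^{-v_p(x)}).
|417605/11|_17 = 1/83521

Step 1 — compute v_17(x) by factoring powers of 17 out of the numerator and denominator: v_17(417605/11) = 4. Step 2 — apply |x|_p = p^{-v_p(x)} = 17^{-4} = 1/83521.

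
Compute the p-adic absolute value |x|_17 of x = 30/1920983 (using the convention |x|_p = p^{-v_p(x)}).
|30/1920983|_17 = 83521

Step 1 — compute v_17(x) by factoring powers of 17 out of the numerator and denominator: v_17(30/1920983) = -4. Step 2 — apply |x|_p = p^{-v_p(x)} = 17^{4} = 83521.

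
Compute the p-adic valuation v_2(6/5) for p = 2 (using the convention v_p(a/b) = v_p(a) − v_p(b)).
v_2(6/5) = 1

Factor powers of 2 from the numerator and denominator of the reduced fraction: 6 = 2^1 · 3 and 5 = 2^0 · 5. Apply v_p(a/b) = v_p(a) − v_p(b): v_2(6/5) = 1 − 0 = 1.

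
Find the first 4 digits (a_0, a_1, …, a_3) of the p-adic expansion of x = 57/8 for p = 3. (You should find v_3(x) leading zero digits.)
(a_0, …, a_3) = (0, 2, 2, 2)

v_3(57/8) = 1, so a_0 = ... = a_0 = 0. Factor out: x = 3^1 · u with u = 19/8 a unit in ℤ_3. Expand u iteratively via a_{v+i} = u_i mod 3, u_{i+1} = (u_i − a_{v+i})/3:
  u_0 = 19/8;  a_1 = 2;  u_1 = (u_0 − 2)/3 = 1/8
  u_1 = 1/8;  a_2 = 2;  u_2 = (u_1 − 2)/3 = -5/8
  u_2 = -5/8;  a_3 = 2;  u_3 = (u_2 − 2)/3 = -7/8
Digits: (0, 2, 2, 2).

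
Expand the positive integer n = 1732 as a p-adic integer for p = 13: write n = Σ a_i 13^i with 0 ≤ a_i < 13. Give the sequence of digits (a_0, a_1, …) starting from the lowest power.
(a_0, a_1, …) = (3, 3, 10)

Repeated division by 13 gives the digits low-to-high: 1732 = 3 + 3·13^1 + 10·13^2. Digit sequence: (3, 3, 10).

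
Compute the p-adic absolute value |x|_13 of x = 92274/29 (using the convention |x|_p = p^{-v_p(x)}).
|92274/29|_13 = 1/2197

Step 1 — compute v_13(x) by factoring powers of 13 out of the numerator and denominator: v_13(92274/29) = 3. Step 2 — apply |x|_p = p^{-v_p(x)} = 13^{-3} = 1/2197.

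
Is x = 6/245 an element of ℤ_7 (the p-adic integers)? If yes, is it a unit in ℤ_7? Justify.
x ∉ ℤ_7 (v_7(x) = -2 < 0)

ℤ_7 = {x ∈ ℚ_7 : v_7(x) ≥ 0} and ℤ_7^× = {x ∈ ℤ_7 : v_7(x) = 0}. Here v_7(6/245) = v_7(num) − v_7(den) = -2; compare against these criteria.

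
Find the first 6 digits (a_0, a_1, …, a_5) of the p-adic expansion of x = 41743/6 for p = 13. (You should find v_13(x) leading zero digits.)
(a_0, …, a_5) = (0, 0, 0, 1, 11, 10)

v_13(41743/6) = 3, so a_0 = ... = a_2 = 0. Factor out: x = 13^3 · u with u = 19/6 a unit in ℤ_13. Expand u iteratively via a_{v+i} = u_i mod 13, u_{i+1} = (u_i − a_{v+i})/13:
  u_0 = 19/6;  a_3 = 1;  u_1 = (u_0 − 1)/13 = 1/6
  u_1 = 1/6;  a_4 = 11;  u_2 = (u_1 − 11)/13 = -5/6
  u_2 = -5/6;  a_5 = 10;  u_3 = (u_2 − 10)/13 = -5/6
Digits: (0, 0, 0, 1, 11, 10).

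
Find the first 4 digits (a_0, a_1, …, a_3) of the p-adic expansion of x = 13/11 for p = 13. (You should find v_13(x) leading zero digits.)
(a_0, …, a_3) = (0, 6, 9, 4)

v_13(13/11) = 1, so a_0 = ... = a_0 = 0. Factor out: x = 13^1 · u with u = 1/11 a unit in ℤ_13. Expand u iteratively via a_{v+i} = u_i mod 13, u_{i+1} = (u_i − a_{v+i})/13:
  u_0 = 1/11;  a_1 = 6;  u_1 = (u_0 − 6)/13 = -5/11
  u_1 = -5/11;  a_2 = 9;  u_2 = (u_1 − 9)/13 = -8/11
  u_2 = -8/11;  a_3 = 4;  u_3 = (u_2 − 4)/13 = -4/11
Digits: (0, 6, 9, 4).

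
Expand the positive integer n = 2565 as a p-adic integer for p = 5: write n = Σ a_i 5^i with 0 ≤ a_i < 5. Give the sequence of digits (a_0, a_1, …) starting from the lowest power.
(a_0, a_1, …) = (0, 3, 2, 0, 4)

Repeated division by 5 gives the digits low-to-high: 2565 = 3·5^1 + 2·5^2 + 4·5^4. Digit sequence: (0, 3, 2, 0, 4).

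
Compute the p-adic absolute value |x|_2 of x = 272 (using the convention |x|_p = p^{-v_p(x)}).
|272|_2 = 1/16

Step 1 — compute v_2(x) by factoring powers of 2 out of the numerator and denominator: v_2(272) = 4. Step 2 — apply |x|_p = p^{-v_p(x)} = 2^{-4} = 1/16.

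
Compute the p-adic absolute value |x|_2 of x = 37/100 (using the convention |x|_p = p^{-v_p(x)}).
|37/100|_2 = 4

Step 1 — compute v_2(x) by factoring powers of 2 out of the numerator and denominator: v_2(37/100) = -2. Step 2 — apply |x|_p = p^{-v_p(x)} = 2^{2} = 4.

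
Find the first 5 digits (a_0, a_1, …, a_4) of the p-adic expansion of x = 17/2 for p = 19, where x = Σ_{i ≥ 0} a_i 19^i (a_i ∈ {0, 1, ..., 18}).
(a_0, …, a_4) = (18, 9, 9, 9, 9)

v_19(17/2) = 0 (numerator and denominator both coprime to 19), so x ∈ ℤ_19^×. Compute digits iteratively via a_i = x_i mod 19, x_{i+1} = (x_i − a_i)/19, with x_0 = x:
  x_0 = 17/2;  a_0 = 18;  x_1 = (x_0 − 18)/19 = -1/2
  x_1 = -1/2;  a_1 = 9;  x_2 = (x_1 − 9)/19 = -1/2
  x_2 = -1/2;  a_2 = 9;  x_3 = (x_2 − 9)/19 = -1/2
  x_3 = -1/2;  a_3 = 9;  x_4 = (x_3 − 9)/19 = -1/2
  x_4 = -1/2;  a_4 = 9;  x_5 = (x_4 − 9)/19 = -1/2
Digits: (18, 9, 9, 9, 9).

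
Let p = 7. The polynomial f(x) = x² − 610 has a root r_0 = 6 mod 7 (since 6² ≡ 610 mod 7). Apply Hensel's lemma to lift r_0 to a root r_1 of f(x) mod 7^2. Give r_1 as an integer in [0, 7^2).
r_1 = 13 (mod 49)

Hensel's recurrence: r_{i+1} = r_i − f(r_i)·(f′(r_i))^{-1} mod 7^{i+2}, with f′(x) = 2x. Iterate:
  r_0 = 6 (mod 7)
  r_1 = 13 (mod 49)
Final: r_1 = 13, and one checks f(r_1) ≡ 0 mod 7^2.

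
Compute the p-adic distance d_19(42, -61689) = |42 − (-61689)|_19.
d_19(42, -61689) = 1/6859

Step 1 — x − y = 42 − (-61689) = 61731. Step 2 — v_19(61731) = 3 (factor: 61731 = (19^3 · 9); the sign does not affect v_p). Step 3 — |x − y|_19 = 19^{-3} = 1/6859.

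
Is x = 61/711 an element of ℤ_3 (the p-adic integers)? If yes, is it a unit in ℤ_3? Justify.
x ∉ ℤ_3 (v_3(x) = -2 < 0)

ℤ_3 = {x ∈ ℚ_3 : v_3(x) ≥ 0} and ℤ_3^× = {x ∈ ℤ_3 : v_3(x) = 0}. Here v_3(61/711) = v_3(num) − v_3(den) = -2; compare against these criteria.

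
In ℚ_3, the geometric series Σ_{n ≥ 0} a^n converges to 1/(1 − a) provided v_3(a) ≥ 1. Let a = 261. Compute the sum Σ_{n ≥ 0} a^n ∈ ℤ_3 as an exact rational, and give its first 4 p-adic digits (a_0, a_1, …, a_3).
Σ a^n = 1/(1 − a) = -1/260;  first 4 digits = (1, 0, 2, 0)

v_3(a) = 2 ≥ 1, so the series converges in ℤ_3 to 1/(1 − a) = 1/(1 − 261) = -1/260. Expand this rational in ℤ_3: compute digits iteratively via d_i = x_i mod 3, x_{i+1} = (x_i − d_i)/3. The first 4 digits are (1, 0, 2, 0).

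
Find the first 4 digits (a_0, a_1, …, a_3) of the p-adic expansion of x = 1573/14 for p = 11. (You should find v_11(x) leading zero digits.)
(a_0, …, a_3) = (0, 0, 8, 8)

v_11(1573/14) = 2, so a_0 = ... = a_1 = 0. Factor out: x = 11^2 · u with u = 13/14 a unit in ℤ_11. Expand u iteratively via a_{v+i} = u_i mod 11, u_{i+1} = (u_i − a_{v+i})/11:
  u_0 = 13/14;  a_2 = 8;  u_1 = (u_0 − 8)/11 = -9/14
  u_1 = -9/14;  a_3 = 8;  u_2 = (u_1 − 8)/11 = -11/14
Digits: (0, 0, 8, 8).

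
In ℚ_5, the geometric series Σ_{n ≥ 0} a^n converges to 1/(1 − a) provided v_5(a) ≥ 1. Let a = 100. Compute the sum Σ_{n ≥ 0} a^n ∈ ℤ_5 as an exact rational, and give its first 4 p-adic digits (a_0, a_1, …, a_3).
Σ a^n = 1/(1 − a) = -1/99;  first 4 digits = (1, 0, 4, 0)

v_5(a) = 2 ≥ 1, so the series converges in ℤ_5 to 1/(1 − a) = 1/(1 − 100) = -1/99. Expand this rational in ℤ_5: compute digits iteratively via d_i = x_i mod 5, x_{i+1} = (x_i − d_i)/5. The first 4 digits are (1, 0, 4, 0).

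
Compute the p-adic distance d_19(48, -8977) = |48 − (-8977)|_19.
d_19(48, -8977) = 1/361

Step 1 — x − y = 48 − (-8977) = 9025. Step 2 — v_19(9025) = 2 (factor: 9025 = (19^2 · 25); the sign does not affect v_p). Step 3 — |x − y|_19 = 19^{-2} = 1/361.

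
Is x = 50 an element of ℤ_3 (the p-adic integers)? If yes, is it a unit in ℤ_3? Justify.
x ∈ ℤ_3^× (unit); v_3(x) = 0

ℤ_3 = {x ∈ ℚ_3 : v_3(x) ≥ 0} and ℤ_3^× = {x ∈ ℤ_3 : v_3(x) = 0}. Here v_3(50) = v_3(num) − v_3(den) = 0; compare against these criteria.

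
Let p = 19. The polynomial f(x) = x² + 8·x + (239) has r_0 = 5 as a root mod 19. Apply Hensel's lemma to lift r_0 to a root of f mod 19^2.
r_1 = 309 (mod 361)

Hensel: r_{i+1} = r_i − f(r_i)·(f′(r_i))^{-1} mod 19^{i+2}, f′(x) = 2x + 8. Iterate:
  r_0 = 5 (mod 19)
  r_1 = 309 (mod 361)
Final: r = 309 satisfies f(r) ≡ 0 mod 19^2.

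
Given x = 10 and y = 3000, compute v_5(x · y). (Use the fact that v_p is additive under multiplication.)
v_5(30000) = 4

v_p(x) = 1 (factor: 10 = 5^1 · 2); v_p(y) = 3 (factor: 3000 = 5^3 · 24). Additivity: v_p(xy) = v_p(x) + v_p(y) = 1 + 3 = 4. (Direct check: xy = 30000 = 5^4 · (48).)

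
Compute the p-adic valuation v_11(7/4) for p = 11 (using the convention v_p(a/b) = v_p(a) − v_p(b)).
v_11(7/4) = 0

Factor powers of 11 from the numerator and denominator of the reduced fraction: 7 = 11^0 · 7 and 4 = 11^0 · 4. Apply v_p(a/b) = v_p(a) − v_p(b): v_11(7/4) = 0 − 0 = 0.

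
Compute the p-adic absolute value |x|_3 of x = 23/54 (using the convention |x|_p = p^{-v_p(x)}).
|23/54|_3 = 27

Step 1 — compute v_3(x) by factoring powers of 3 out of the numerator and denominator: v_3(23/54) = -3. Step 2 — apply |x|_p = p^{-v_p(x)} = 3^{3} = 27.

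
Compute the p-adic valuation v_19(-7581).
v_19(-7581) = 2

v_19(n) is the largest exponent k such that 19^k divides n. Factor out: -7581 = -19^2 · 21. (Sign doesn't affect v_p.) So v_19(-7581) = 2.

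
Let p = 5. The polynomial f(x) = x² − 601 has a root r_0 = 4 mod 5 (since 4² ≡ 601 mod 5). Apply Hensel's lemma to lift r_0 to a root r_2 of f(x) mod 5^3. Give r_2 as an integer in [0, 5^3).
r_2 = 74 (mod 125)

Hensel's recurrence: r_{i+1} = r_i − f(r_i)·(f′(r_i))^{-1} mod 5^{i+2}, with f′(x) = 2x. Iterate:
  r_0 = 4 (mod 5)
  r_1 = 24 (mod 25)
  r_2 = 74 (mod 125)
Final: r_2 = 74, and one checks f(r_2) ≡ 0 mod 5^3.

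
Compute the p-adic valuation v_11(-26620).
v_11(-26620) = 3

v_11(n) is the largest exponent k such that 11^k divides n. Factor out: -26620 = -11^3 · 20. (Sign doesn't affect v_p.) So v_11(-26620) = 3.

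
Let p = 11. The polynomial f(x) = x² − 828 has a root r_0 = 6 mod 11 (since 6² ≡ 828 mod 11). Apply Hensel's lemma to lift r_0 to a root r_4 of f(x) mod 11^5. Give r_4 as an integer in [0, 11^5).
r_4 = 150112 (mod 161051)

Hensel's recurrence: r_{i+1} = r_i − f(r_i)·(f′(r_i))^{-1} mod 11^{i+2}, with f′(x) = 2x. Iterate:
  r_0 = 6 (mod 11)
  r_1 = 72 (mod 121)
  r_2 = 1040 (mod 1331)
  r_3 = 3702 (mod 14641)
  r_4 = 150112 (mod 161051)
Final: r_4 = 150112, and one checks f(r_4) ≡ 0 mod 11^5.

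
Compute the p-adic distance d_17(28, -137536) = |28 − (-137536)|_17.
d_17(28, -137536) = 1/4913

Step 1 — x − y = 28 − (-137536) = 137564. Step 2 — v_17(137564) = 3 (factor: 137564 = (17^3 · 28); the sign does not affect v_p). Step 3 — |x − y|_17 = 17^{-3} = 1/4913.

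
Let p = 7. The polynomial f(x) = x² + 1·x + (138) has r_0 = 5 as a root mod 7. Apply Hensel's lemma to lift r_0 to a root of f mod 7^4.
r_3 = 1825 (mod 2401)

Hensel: r_{i+1} = r_i − f(r_i)·(f′(r_i))^{-1} mod 7^{i+2}, f′(x) = 2x + 1. Iterate:
  r_0 = 5 (mod 7)
  r_1 = 12 (mod 49)
  r_2 = 110 (mod 343)
  r_3 = 1825 (mod 2401)
Final: r = 1825 satisfies f(r) ≡ 0 mod 7^4.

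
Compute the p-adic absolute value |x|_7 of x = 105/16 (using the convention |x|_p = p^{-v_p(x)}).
|105/16|_7 = 1/7

Step 1 — compute v_7(x) by factoring powers of 7 out of the numerator and denominator: v_7(105/16) = 1. Step 2 — apply |x|_p = p^{-v_p(x)} = 7^{-1} = 1/7.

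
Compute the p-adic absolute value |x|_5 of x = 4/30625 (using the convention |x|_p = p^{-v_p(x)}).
|4/30625|_5 = 625

Step 1 — compute v_5(x) by factoring powers of 5 out of the numerator and denominator: v_5(4/30625) = -4. Step 2 — apply |x|_p = p^{-v_p(x)} = 5^{4} = 625.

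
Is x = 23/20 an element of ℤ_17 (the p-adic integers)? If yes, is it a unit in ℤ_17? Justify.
x ∈ ℤ_17^× (unit); v_17(x) = 0

ℤ_17 = {x ∈ ℚ_17 : v_17(x) ≥ 0} and ℤ_17^× = {x ∈ ℤ_17 : v_17(x) = 0}. Here v_17(23/20) = v_17(num) − v_17(den) = 0; compare against these criteria.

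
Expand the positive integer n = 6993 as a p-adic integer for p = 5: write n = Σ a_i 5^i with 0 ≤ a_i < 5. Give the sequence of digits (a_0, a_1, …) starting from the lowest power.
(a_0, a_1, …) = (3, 3, 4, 0, 1, 2)

Repeated division by 5 gives the digits low-to-high: 6993 = 3 + 3·5^1 + 4·5^2 + 1·5^4 + 2·5^5. Digit sequence: (3, 3, 4, 0, 1, 2).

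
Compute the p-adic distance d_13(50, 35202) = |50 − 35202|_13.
d_13(50, 35202) = 1/2197

Step 1 — x − y = 50 − 35202 = -35152. Step 2 — v_13(-35152) = 3 (factor: -35152 = −(13^3 · 16); the sign does not affect v_p). Step 3 — |x − y|_13 = 13^{-3} = 1/2197.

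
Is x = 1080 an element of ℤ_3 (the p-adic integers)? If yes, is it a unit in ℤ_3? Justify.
x ∈ ℤ_3 but not a unit; v_3(x) = 3 > 0

ℤ_3 = {x ∈ ℚ_3 : v_3(x) ≥ 0} and ℤ_3^× = {x ∈ ℤ_3 : v_3(x) = 0}. Here v_3(1080) = v_3(num) − v_3(den) = 3; compare against these criteria.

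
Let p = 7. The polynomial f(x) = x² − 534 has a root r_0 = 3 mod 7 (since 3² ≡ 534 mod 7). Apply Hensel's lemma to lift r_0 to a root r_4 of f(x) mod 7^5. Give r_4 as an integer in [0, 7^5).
r_4 = 3202 (mod 16807)

Hensel's recurrence: r_{i+1} = r_i − f(r_i)·(f′(r_i))^{-1} mod 7^{i+2}, with f′(x) = 2x. Iterate:
  r_0 = 3 (mod 7)
  r_1 = 17 (mod 49)
  r_2 = 115 (mod 343)
  r_3 = 801 (mod 2401)
  r_4 = 3202 (mod 16807)
Final: r_4 = 3202, and one checks f(r_4) ≡ 0 mod 7^5.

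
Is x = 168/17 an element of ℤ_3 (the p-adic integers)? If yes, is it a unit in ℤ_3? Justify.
x ∈ ℤ_3 but not a unit; v_3(x) = 1 > 0

ℤ_3 = {x ∈ ℚ_3 : v_3(x) ≥ 0} and ℤ_3^× = {x ∈ ℤ_3 : v_3(x) = 0}. Here v_3(168/17) = v_3(num) − v_3(den) = 1; compare against these criteria.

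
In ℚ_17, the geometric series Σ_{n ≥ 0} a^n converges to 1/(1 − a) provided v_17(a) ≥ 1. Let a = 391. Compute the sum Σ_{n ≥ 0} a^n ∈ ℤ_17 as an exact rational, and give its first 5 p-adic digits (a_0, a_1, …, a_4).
Σ a^n = 1/(1 − a) = -1/390;  first 5 digits = (1, 6, 3, 9, 7)

v_17(a) = 1 ≥ 1, so the series converges in ℤ_17 to 1/(1 − a) = 1/(1 − 391) = -1/390. Expand this rational in ℤ_17: compute digits iteratively via d_i = x_i mod 17, x_{i+1} = (x_i − d_i)/17. The first 5 digits are (1, 6, 3, 9, 7).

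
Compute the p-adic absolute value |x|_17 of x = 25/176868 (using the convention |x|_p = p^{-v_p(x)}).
|25/176868|_17 = 4913

Step 1 — compute v_17(x) by factoring powers of 17 out of the numerator and denominator: v_17(25/176868) = -3. Step 2 — apply |x|_p = p^{-v_p(x)} = 17^{3} = 4913.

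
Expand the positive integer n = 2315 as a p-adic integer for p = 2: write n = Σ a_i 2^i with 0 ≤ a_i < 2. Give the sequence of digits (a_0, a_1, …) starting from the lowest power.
(a_0, a_1, …) = (1, 1, 0, 1, 0, 0, 0, 0, 1, 0, 0, 1)

Repeated division by 2 gives the digits low-to-high: 2315 = 1 + 1·2^1 + 1·2^3 + 1·2^8 + 1·2^11. Digit sequence: (1, 1, 0, 1, 0, 0, 0, 0, 1, 0, 0, 1).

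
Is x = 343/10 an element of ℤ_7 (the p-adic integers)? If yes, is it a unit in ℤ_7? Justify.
x ∈ ℤ_7 but not a unit; v_7(x) = 3 > 0

ℤ_7 = {x ∈ ℚ_7 : v_7(x) ≥ 0} and ℤ_7^× = {x ∈ ℤ_7 : v_7(x) = 0}. Here v_7(343/10) = v_7(num) − v_7(den) = 3; compare against these criteria.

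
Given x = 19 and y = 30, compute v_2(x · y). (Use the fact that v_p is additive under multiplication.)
v_2(570) = 1

v_p(x) = 0 (factor: 19 = 2^0 · 19); v_p(y) = 1 (factor: 30 = 2^1 · 15). Additivity: v_p(xy) = v_p(x) + v_p(y) = 0 + 1 = 1. (Direct check: xy = 570 = 2^1 · (285).)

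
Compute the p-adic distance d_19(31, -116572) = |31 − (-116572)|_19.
d_19(31, -116572) = 1/6859

Step 1 — x − y = 31 − (-116572) = 116603. Step 2 — v_19(116603) = 3 (factor: 116603 = (19^3 · 17); the sign does not affect v_p). Step 3 — |x − y|_19 = 19^{-3} = 1/6859.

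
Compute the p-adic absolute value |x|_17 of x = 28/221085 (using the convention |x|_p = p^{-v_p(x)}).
|28/221085|_17 = 4913

Step 1 — compute v_17(x) by factoring powers of 17 out of the numerator and denominator: v_17(28/221085) = -3. Step 2 — apply |x|_p = p^{-v_p(x)} = 17^{3} = 4913.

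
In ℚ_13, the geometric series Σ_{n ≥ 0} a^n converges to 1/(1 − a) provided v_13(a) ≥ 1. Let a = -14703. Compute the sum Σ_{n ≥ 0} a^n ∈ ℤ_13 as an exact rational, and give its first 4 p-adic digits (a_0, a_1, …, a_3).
Σ a^n = 1/(1 − a) = 1/14704;  first 4 digits = (1, 0, 4, 6)

v_13(a) = 2 ≥ 1, so the series converges in ℤ_13 to 1/(1 − a) = 1/(1 − (-14703)) = 1/14704. Expand this rational in ℤ_13: compute digits iteratively via d_i = x_i mod 13, x_{i+1} = (x_i − d_i)/13. The first 4 digits are (1, 0, 4, 6).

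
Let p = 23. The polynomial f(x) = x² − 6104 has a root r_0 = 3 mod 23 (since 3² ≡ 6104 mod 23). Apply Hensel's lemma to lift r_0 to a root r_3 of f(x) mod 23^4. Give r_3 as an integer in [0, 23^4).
r_3 = 100030 (mod 279841)

Hensel's recurrence: r_{i+1} = r_i − f(r_i)·(f′(r_i))^{-1} mod 23^{i+2}, with f′(x) = 2x. Iterate:
  r_0 = 3 (mod 23)
  r_1 = 49 (mod 529)
  r_2 = 2694 (mod 12167)
  r_3 = 100030 (mod 279841)
Final: r_3 = 100030, and one checks f(r_3) ≡ 0 mod 23^4.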